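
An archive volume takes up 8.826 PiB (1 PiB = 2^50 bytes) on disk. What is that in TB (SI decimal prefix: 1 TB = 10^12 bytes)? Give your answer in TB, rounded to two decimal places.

8.826 PiB = 8.826 × 2^50 bytes = 9,937,192,577,792,999.424 bytes
1 TB = 10^12 bytes = 1,000,000,000,000 bytes
9,937,192,577,792,999.424 / 1,000,000,000,000 = 9,937.19 TB

9,937.19 TB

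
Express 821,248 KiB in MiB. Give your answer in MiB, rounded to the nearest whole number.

802 MiB

821,248 KiB = 821,248 × 2^10 bytes = 840,957,952 bytes
1 MiB = 2^20 bytes = 1,048,576 bytes
840,957,952 / 1,048,576 = 802 MiB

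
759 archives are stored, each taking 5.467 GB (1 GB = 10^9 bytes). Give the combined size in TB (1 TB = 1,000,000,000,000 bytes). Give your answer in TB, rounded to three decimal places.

4.149 TB

Total = 759 × 5.467 GB = 4149.453 GB
= 4149.453 × 1,000,000,000 bytes = 4,149,453,000,000 bytes
1 TB = 1,000,000,000,000 bytes
4,149,453,000,000 / 1,000,000,000,000 = 4.149 TB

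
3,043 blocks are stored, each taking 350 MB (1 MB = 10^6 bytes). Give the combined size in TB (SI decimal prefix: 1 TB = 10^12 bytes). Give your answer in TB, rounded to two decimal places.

Total = 3,043 × 350 MB = 1,065,050 MB
= 1,065,050 × 1,000,000 bytes = 1,065,050,000,000 bytes
1 TB = 1,000,000,000,000 bytes
1,065,050,000,000 / 1,000,000,000,000 = 1.07 TB

1.07 TB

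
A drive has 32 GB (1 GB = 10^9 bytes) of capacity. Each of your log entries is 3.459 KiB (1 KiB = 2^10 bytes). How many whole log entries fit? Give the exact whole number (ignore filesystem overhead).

9,034,403

Capacity: 32 GB = 32,000,000,000 bytes
Per item: 3.459 KiB = 3,542.016 bytes
⌊32,000,000,000 / 3,542.016⌋ = 9,034,403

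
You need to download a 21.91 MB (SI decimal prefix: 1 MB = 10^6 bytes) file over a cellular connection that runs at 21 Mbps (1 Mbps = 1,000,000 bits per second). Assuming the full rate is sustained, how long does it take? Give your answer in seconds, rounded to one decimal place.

21.91 MB = 21,910,000 bytes = 175,280,000 bits
21 Mbps = 21,000,000 bits/s
time = 175,280,000 / 21,000,000 = 8.3 s

8.3 seconds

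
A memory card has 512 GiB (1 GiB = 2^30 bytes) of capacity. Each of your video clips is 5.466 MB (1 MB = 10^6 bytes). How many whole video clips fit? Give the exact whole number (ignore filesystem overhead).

Capacity: 512 GiB = 549,755,813,888 bytes
Per item: 5.466 MB = 5,466,000 bytes
⌊549,755,813,888 / 5,466,000⌋ = 100,577

100,577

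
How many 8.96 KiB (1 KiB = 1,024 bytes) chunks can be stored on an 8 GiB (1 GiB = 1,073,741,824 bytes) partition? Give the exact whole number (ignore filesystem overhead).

936,228

Capacity: 8 GiB = 8,589,934,592 bytes
Per item: 8.96 KiB = 9,175.04 bytes
⌊8,589,934,592 / 9,175.04⌋ = 936,228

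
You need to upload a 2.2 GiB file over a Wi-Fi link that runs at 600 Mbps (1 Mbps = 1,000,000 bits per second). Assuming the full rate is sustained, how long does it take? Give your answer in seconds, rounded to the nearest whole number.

31 seconds

2.2 GiB = 2,362,232,012.8 bytes = 18,897,856,102.4 bits
600 Mbps = 600,000,000 bits/s
time = 18,897,856,102.4 / 600,000,000 = 31 s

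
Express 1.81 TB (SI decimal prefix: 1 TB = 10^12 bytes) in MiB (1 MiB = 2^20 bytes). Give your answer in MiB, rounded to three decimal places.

1.81 TB × 1,000,000,000,000 bytes/TB = 1,810,000,000,000 bytes
1 MiB = 2^20 bytes = 1,048,576 bytes
1,810,000,000,000 / 1,048,576 = 1,726,150.513 MiB

1,726,150.513 MiB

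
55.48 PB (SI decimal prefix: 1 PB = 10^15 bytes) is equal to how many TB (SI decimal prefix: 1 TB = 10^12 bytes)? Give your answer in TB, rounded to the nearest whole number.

55,480 TB

55.48 PB = 55.48 × 10^15 bytes = 55,480,000,000,000,000 bytes
1 TB = 1,000,000,000,000 bytes
55,480,000,000,000,000 / 1,000,000,000,000 = 55,480 TB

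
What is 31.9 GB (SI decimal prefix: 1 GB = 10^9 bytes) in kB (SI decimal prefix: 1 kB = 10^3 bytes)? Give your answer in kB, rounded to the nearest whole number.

31,900,000 kB

31.9 GB = 31.9 × 10^9 bytes = 31,900,000,000 bytes
1 kB = 1,000 bytes
31,900,000,000 / 1,000 = 31,900,000 kB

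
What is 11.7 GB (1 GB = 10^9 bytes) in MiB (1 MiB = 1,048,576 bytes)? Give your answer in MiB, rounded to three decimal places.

11.7 GB = 11.7 × 10^9 bytes = 11,700,000,000 bytes
1 MiB = 2^20 bytes = 1,048,576 bytes
11,700,000,000 / 1,048,576 = 11,157.990 MiB

11,157.990 MiB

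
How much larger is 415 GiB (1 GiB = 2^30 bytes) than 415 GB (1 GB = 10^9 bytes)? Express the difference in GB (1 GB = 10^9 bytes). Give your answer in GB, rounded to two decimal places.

30.60 GB

415 GiB = 415 × 1,073,741,824 = 445,602,856,960 bytes
415 GB = 415 × 1,000,000,000 = 415,000,000,000 bytes
difference = 30,602,856,960 bytes
30,602,856,960 / 1,000,000,000 = 30.60 GB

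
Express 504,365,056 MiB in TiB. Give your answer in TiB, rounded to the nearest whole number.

481 TiB

504,365,056 MiB × 1,048,576 bytes/MiB = 528,865,092,960,256 bytes
1 TiB = 2^40 bytes = 1,099,511,627,776 bytes
528,865,092,960,256 / 1,099,511,627,776 = 481 TiB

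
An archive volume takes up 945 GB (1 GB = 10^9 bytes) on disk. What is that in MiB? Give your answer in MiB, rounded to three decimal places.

945 GB × 1,000,000,000 bytes/GB = 945,000,000,000 bytes
1 MiB = 1,048,576 bytes
945,000,000,000 / 1,048,576 = 901,222.229 MiB

901,222.229 MiB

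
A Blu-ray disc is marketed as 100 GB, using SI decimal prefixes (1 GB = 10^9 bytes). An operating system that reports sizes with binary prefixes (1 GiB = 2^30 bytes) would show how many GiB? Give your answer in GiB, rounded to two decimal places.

93.13 GiB

100 GB × 1,000,000,000 bytes/GB = 100,000,000,000 bytes
1 GiB = 1,073,741,824 bytes
100,000,000,000 / 1,073,741,824 = 93.13 GiB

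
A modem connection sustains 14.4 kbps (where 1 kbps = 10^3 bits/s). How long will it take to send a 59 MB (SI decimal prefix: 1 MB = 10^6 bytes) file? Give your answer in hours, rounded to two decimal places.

9.10 hours

59 MB = 59,000,000 bytes = 472,000,000 bits
14.4 kbps = 14,400 bits/s
time = 472,000,000 / 14,400 = 32,777.7778 s
32,777.7778 s / 3600 = 9.10 hours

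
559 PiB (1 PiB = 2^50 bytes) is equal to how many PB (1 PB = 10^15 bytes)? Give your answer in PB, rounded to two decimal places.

629.38 PB

559 PiB = 559 × 2^50 bytes = 629,378,047,925,026,816 bytes
1 PB = 10^15 bytes = 1,000,000,000,000,000 bytes
629,378,047,925,026,816 / 1,000,000,000,000,000 = 629.38 PB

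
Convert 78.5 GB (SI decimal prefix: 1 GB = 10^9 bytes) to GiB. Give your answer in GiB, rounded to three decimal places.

73.109 GiB

78.5 GB × 1,000,000,000 bytes/GB = 78,500,000,000 bytes
1 GiB = 1,073,741,824 bytes
78,500,000,000 / 1,073,741,824 = 73.109 GiB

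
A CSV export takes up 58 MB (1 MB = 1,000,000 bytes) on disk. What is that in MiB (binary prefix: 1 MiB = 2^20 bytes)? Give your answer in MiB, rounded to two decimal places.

58 MB × 1,000,000 bytes/MB = 58,000,000 bytes
1 MiB = 1,048,576 bytes
58,000,000 / 1,048,576 = 55.31 MiB

55.31 MiB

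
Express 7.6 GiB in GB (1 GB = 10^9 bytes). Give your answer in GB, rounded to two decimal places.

8.16 GB

7.6 GiB = 7.6 × 2^30 bytes = 8,160,437,862.4 bytes
1 GB = 10^9 bytes = 1,000,000,000 bytes
8,160,437,862.4 / 1,000,000,000 = 8.16 GB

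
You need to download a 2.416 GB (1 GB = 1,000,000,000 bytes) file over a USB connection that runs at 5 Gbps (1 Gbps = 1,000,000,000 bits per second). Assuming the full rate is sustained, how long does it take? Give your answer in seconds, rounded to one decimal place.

2.416 GB = 2,416,000,000 bytes = 19,328,000,000 bits
5 Gbps = 5,000,000,000 bits/s
time = 19,328,000,000 / 5,000,000,000 = 3.9 s

3.9 seconds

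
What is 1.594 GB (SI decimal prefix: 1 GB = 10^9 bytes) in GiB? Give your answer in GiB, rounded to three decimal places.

1.485 GiB

1.594 GB = 1.594 × 10^9 bytes = 1,594,000,000 bytes
1 GiB = 2^30 bytes = 1,073,741,824 bytes
1,594,000,000 / 1,073,741,824 = 1.485 GiB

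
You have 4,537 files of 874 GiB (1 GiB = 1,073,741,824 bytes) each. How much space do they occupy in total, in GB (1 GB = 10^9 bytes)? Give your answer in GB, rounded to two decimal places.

Total = 4,537 × 874 GiB = 3,965,338 GiB
= 3,965,338 × 1,073,741,824 bytes = 4,257,749,256,896,512 bytes
1 GB = 1,000,000,000 bytes
4,257,749,256,896,512 / 1,000,000,000 = 4,257,749.26 GB

4,257,749.26 GB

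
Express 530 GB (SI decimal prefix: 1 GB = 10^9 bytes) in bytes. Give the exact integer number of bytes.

530,000,000,000 bytes

530 × 1,000,000,000 = 530,000,000,000 bytes  (1 GB = 10^9 bytes)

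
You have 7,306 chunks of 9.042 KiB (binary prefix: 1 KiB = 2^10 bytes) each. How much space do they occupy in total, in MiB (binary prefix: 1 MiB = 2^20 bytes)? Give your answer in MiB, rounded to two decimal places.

Total = 7,306 × 9.042 KiB = 66060.852 KiB
= 66060.852 × 1,024 bytes = 67,646,312.448 bytes
1 MiB = 1,048,576 bytes
67,646,312.448 / 1,048,576 = 64.51 MiB

64.51 MiB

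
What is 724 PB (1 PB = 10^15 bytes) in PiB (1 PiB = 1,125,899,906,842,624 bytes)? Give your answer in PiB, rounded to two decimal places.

643.04 PiB

724 PB = 724 × 10^15 bytes = 724,000,000,000,000,000 bytes
1 PiB = 1,125,899,906,842,624 bytes
724,000,000,000,000,000 / 1,125,899,906,842,624 = 643.04 PiB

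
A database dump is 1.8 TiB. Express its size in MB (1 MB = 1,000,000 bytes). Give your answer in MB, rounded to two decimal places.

1,979,120.93 MB

1.8 TiB = 1.8 × 2^40 bytes = 1,979,120,929,996.8 bytes
1 MB = 10^6 bytes = 1,000,000 bytes
1,979,120,929,996.8 / 1,000,000 = 1,979,120.93 MB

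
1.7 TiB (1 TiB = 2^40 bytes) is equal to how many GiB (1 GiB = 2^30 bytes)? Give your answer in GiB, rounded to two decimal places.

1.7 TiB = 1.7 × 2^40 bytes = 1,869,169,767,219.2 bytes
1 GiB = 1,073,741,824 bytes
1,869,169,767,219.2 / 1,073,741,824 = 1,740.80 GiB

1,740.80 GiB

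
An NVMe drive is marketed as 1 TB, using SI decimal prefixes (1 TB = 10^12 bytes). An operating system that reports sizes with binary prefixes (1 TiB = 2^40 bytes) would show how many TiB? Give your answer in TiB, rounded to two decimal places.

0.91 TiB

1 TB = 1 × 10^12 bytes = 1,000,000,000,000 bytes
1 TiB = 1,099,511,627,776 bytes
1,000,000,000,000 / 1,099,511,627,776 = 0.91 TiB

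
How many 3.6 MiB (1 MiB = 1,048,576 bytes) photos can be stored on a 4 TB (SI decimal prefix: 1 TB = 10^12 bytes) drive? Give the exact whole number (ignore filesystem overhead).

Capacity: 4 TB = 4,000,000,000,000 bytes
Per item: 3.6 MiB = 3,774,873.6 bytes
⌊4,000,000,000,000 / 3,774,873.6⌋ = 1,059,638

1,059,638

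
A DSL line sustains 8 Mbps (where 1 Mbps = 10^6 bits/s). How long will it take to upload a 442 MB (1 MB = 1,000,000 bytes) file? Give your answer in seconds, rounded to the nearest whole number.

442 seconds

442 MB = 442,000,000 bytes = 3,536,000,000 bits
8 Mbps = 8,000,000 bits/s
time = 3,536,000,000 / 8,000,000 = 442 s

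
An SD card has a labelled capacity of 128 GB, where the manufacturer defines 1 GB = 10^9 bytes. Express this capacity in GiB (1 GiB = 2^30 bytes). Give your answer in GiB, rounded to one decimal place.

119.2 GiB

128 GB = 128 × 10^9 bytes = 128,000,000,000 bytes
1 GiB = 2^30 bytes = 1,073,741,824 bytes
128,000,000,000 / 1,073,741,824 = 119.2 GiB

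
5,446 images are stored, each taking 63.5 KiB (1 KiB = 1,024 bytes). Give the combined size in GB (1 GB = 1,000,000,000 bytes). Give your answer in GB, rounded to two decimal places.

Total = 5,446 × 63.5 KiB = 345,821 KiB
= 345,821 × 1,024 bytes = 354,120,704 bytes
1 GB = 1,000,000,000 bytes
354,120,704 / 1,000,000,000 = 0.35 GB

0.35 GB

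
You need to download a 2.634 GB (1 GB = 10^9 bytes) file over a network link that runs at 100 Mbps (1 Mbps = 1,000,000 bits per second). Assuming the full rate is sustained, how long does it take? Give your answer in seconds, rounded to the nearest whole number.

2.634 GB = 2,634,000,000 bytes = 21,072,000,000 bits
100 Mbps = 100,000,000 bits/s
time = 21,072,000,000 / 100,000,000 = 211 s

211 seconds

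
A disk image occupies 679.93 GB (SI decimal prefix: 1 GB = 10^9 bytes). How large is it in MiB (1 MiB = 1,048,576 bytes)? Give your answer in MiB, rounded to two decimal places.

679.93 GB = 679.93 × 10^9 bytes = 679,930,000,000 bytes
1 MiB = 2^20 bytes = 1,048,576 bytes
679,930,000,000 / 1,048,576 = 648,431.78 MiB

648,431.78 MiB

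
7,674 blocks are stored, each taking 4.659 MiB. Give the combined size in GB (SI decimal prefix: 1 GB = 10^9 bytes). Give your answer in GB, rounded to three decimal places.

37.490 GB

Total = 7,674 × 4.659 MiB = 35753.166 MiB
= 35753.166 × 1,048,576 bytes = 37,489,911,791.616 bytes
1 GB = 1,000,000,000 bytes
37,489,911,791.616 / 1,000,000,000 = 37.490 GB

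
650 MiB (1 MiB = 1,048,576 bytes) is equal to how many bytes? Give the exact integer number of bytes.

650 × 1,048,576 = 681,574,400 bytes  (1 MiB = 2^20 bytes)

681,574,400 bytes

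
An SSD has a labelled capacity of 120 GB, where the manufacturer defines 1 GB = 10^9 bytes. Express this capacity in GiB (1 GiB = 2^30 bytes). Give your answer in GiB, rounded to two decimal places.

111.76 GiB

120 GB = 120 × 10^9 bytes = 120,000,000,000 bytes
1 GiB = 1,073,741,824 bytes
120,000,000,000 / 1,073,741,824 = 111.76 GiB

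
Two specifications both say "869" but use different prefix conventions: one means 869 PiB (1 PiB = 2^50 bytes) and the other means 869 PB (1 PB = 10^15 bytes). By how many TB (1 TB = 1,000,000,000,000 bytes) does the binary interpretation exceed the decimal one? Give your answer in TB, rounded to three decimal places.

109,407.019 TB

869 PiB = 869 × 1,125,899,906,842,624 = 978,407,019,046,240,256 bytes
869 PB = 869 × 1,000,000,000,000,000 = 869,000,000,000,000,000 bytes
difference = 109,407,019,046,240,256 bytes
109,407,019,046,240,256 / 1,000,000,000,000 = 109,407.019 TB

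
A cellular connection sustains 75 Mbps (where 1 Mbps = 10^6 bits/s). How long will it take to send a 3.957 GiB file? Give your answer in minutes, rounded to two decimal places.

7.55 minutes

3.957 GiB = 4,248,796,397.568 bytes = 33,990,371,180.544 bits
75 Mbps = 75,000,000 bits/s
time = 33,990,371,180.544 / 75,000,000 = 453.205 s
453.205 s / 60 = 7.55 minutes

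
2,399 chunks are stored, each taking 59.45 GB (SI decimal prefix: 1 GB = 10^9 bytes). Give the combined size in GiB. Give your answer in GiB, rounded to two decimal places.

132,825.74 GiB

Total = 2,399 × 59.45 GB = 142620.55 GB
= 142620.55 × 1,000,000,000 bytes = 142,620,550,000,000 bytes
1 GiB = 1,073,741,824 bytes
142,620,550,000,000 / 1,073,741,824 = 132,825.74 GiB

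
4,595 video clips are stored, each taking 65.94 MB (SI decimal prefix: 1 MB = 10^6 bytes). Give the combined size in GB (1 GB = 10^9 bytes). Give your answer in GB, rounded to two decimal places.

Total = 4,595 × 65.94 MB = 302994.3 MB
= 302994.3 × 1,000,000 bytes = 302,994,300,000 bytes
1 GB = 1,000,000,000 bytes
302,994,300,000 / 1,000,000,000 = 302.99 GB

302.99 GB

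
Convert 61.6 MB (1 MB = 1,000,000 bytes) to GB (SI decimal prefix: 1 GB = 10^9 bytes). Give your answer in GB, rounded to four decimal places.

61.6 MB = 61.6 × 10^6 bytes = 61,600,000 bytes
1 GB = 1,000,000,000 bytes
61,600,000 / 1,000,000,000 = 0.0616 GB

0.0616 GB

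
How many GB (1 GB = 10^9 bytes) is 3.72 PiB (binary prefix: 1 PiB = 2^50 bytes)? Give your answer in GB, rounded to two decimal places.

3.72 PiB = 3.72 × 2^50 bytes = 4,188,347,653,454,561.28 bytes
1 GB = 10^9 bytes = 1,000,000,000 bytes
4,188,347,653,454,561.28 / 1,000,000,000 = 4,188,347.65 GB

4,188,347.65 GB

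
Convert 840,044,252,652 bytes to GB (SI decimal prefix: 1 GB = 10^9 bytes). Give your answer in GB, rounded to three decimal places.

840,044,252,652 bytes given.
1 GB = 10^9 bytes = 1,000,000,000 bytes
840,044,252,652 / 1,000,000,000 = 840.044 GB

840.044 GB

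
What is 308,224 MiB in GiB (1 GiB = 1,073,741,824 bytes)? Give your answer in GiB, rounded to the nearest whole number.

301 GiB

308,224 MiB = 308,224 × 2^20 bytes = 323,196,289,024 bytes
1 GiB = 2^30 bytes = 1,073,741,824 bytes
323,196,289,024 / 1,073,741,824 = 301 GiB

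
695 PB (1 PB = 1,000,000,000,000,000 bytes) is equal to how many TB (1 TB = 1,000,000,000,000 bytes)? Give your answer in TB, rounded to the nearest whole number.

695 PB × 1,000,000,000,000,000 bytes/PB = 695,000,000,000,000,000 bytes
1 TB = 10^12 bytes = 1,000,000,000,000 bytes
695,000,000,000,000,000 / 1,000,000,000,000 = 695,000 TB

695,000 TB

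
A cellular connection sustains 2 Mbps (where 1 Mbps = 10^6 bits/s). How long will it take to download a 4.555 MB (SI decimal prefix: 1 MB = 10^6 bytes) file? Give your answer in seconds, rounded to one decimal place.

4.555 MB = 4,555,000 bytes = 36,440,000 bits
2 Mbps = 2,000,000 bits/s
time = 36,440,000 / 2,000,000 = 18.2 s

18.2 seconds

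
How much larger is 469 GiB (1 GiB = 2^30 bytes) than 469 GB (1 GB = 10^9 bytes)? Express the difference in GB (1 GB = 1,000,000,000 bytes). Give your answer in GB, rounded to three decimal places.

34.585 GB

469 GiB = 469 × 1,073,741,824 = 503,584,915,456 bytes
469 GB = 469 × 1,000,000,000 = 469,000,000,000 bytes
difference = 34,584,915,456 bytes
34,584,915,456 / 1,000,000,000 = 34.585 GB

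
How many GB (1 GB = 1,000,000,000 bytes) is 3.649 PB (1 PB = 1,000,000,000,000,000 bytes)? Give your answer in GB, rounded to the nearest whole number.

3.649 PB × 1,000,000,000,000,000 bytes/PB = 3,649,000,000,000,000 bytes
1 GB = 10^9 bytes = 1,000,000,000 bytes
3,649,000,000,000,000 / 1,000,000,000 = 3,649,000 GB

3,649,000 GB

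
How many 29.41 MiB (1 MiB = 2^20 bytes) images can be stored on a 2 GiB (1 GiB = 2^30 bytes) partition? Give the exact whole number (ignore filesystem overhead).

69

Capacity: 2 GiB = 2,147,483,648 bytes
Per item: 29.41 MiB = 30,838,620.16 bytes
⌊2,147,483,648 / 30,838,620.16⌋ = 69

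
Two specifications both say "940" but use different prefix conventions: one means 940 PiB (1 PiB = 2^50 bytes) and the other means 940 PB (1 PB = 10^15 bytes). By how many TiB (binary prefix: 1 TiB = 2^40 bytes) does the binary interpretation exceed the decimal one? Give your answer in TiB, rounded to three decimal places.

940 PiB = 940 × 1,125,899,906,842,624 = 1,058,345,912,432,066,560 bytes
940 PB = 940 × 1,000,000,000,000,000 = 940,000,000,000,000,000 bytes
difference = 118,345,912,432,066,560 bytes
118,345,912,432,066,560 / 1,099,511,627,776 = 107,634.980 TiB

107,634.980 TiB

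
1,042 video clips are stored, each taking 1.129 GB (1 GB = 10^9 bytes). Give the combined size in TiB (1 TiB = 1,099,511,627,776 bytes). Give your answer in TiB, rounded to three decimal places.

Total = 1,042 × 1.129 GB = 1176.418 GB
= 1176.418 × 1,000,000,000 bytes = 1,176,418,000,000 bytes
1 TiB = 1,099,511,627,776 bytes
1,176,418,000,000 / 1,099,511,627,776 = 1.070 TiB

1.070 TiB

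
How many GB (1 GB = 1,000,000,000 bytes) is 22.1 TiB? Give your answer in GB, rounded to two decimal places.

24,299.21 GB

22.1 TiB = 22.1 × 2^40 bytes = 24,299,206,973,849.6 bytes
1 GB = 10^9 bytes = 1,000,000,000 bytes
24,299,206,973,849.6 / 1,000,000,000 = 24,299.21 GB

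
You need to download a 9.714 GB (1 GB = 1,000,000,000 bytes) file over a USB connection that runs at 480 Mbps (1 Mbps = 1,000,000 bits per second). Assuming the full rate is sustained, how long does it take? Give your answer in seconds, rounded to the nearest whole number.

162 seconds

9.714 GB = 9,714,000,000 bytes = 77,712,000,000 bits
480 Mbps = 480,000,000 bits/s
time = 77,712,000,000 / 480,000,000 = 162 s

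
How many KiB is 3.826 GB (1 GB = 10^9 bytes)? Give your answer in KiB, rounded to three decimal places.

3,736,328.125 KiB

3.826 GB × 1,000,000,000 bytes/GB = 3,826,000,000 bytes
1 KiB = 2^10 bytes = 1,024 bytes
3,826,000,000 / 1,024 = 3,736,328.125 KiB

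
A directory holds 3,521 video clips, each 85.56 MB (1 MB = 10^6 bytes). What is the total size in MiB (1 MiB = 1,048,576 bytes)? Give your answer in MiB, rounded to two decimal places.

287,300.83 MiB

Total = 3,521 × 85.56 MB = 301256.76 MB
= 301256.76 × 1,000,000 bytes = 301,256,760,000 bytes
1 MiB = 1,048,576 bytes
301,256,760,000 / 1,048,576 = 287,300.83 MiB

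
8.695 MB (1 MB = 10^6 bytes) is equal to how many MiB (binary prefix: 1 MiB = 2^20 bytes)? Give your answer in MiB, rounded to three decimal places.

8.695 MB × 1,000,000 bytes/MB = 8,695,000 bytes
1 MiB = 2^20 bytes = 1,048,576 bytes
8,695,000 / 1,048,576 = 8.292 MiB

8.292 MiB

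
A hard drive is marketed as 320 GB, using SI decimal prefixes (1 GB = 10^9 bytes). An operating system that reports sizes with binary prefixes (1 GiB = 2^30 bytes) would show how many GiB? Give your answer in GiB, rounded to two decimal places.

320 GB = 320 × 10^9 bytes = 320,000,000,000 bytes
1 GiB = 1,073,741,824 bytes
320,000,000,000 / 1,073,741,824 = 298.02 GiB

298.02 GiB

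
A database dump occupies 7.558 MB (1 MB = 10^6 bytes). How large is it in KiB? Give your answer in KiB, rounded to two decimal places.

7,380.86 KiB

7.558 MB × 1,000,000 bytes/MB = 7,558,000 bytes
1 KiB = 1,024 bytes
7,558,000 / 1,024 = 7,380.86 KiB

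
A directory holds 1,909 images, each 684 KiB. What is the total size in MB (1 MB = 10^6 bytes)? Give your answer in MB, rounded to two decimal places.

Total = 1,909 × 684 KiB = 1,305,756 KiB
= 1,305,756 × 1,024 bytes = 1,337,094,144 bytes
1 MB = 1,000,000 bytes
1,337,094,144 / 1,000,000 = 1,337.09 MB

1,337.09 MB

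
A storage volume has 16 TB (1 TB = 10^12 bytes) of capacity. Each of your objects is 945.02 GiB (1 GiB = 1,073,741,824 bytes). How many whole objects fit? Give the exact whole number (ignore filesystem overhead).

15

Capacity: 16 TB = 16,000,000,000,000 bytes
Per item: 945.02 GiB = 1,014,707,498,516.48 bytes
⌊16,000,000,000,000 / 1,014,707,498,516.48⌋ = 15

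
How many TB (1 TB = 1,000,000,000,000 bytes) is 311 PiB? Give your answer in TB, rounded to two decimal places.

311 PiB = 311 × 2^50 bytes = 350,154,871,028,056,064 bytes
1 TB = 10^12 bytes = 1,000,000,000,000 bytes
350,154,871,028,056,064 / 1,000,000,000,000 = 350,154.87 TB

350,154.87 TB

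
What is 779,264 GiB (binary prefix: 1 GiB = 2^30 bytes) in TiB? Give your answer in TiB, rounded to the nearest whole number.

779,264 GiB = 779,264 × 2^30 bytes = 836,728,348,737,536 bytes
1 TiB = 2^40 bytes = 1,099,511,627,776 bytes
836,728,348,737,536 / 1,099,511,627,776 = 761 TiB

761 TiB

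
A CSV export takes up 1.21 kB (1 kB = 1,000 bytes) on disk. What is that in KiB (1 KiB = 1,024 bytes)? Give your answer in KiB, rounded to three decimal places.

1.182 KiB

1.21 kB × 1,000 bytes/kB = 1,210 bytes
1 KiB = 1,024 bytes
1,210 / 1,024 = 1.182 KiB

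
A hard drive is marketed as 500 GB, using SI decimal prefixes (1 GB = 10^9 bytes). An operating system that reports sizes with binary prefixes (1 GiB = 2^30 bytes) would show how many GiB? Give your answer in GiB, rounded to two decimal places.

465.66 GiB

500 GB × 1,000,000,000 bytes/GB = 500,000,000,000 bytes
1 GiB = 1,073,741,824 bytes
500,000,000,000 / 1,073,741,824 = 465.66 GiB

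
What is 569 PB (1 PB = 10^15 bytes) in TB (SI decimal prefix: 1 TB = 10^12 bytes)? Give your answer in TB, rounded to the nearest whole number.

569,000 TB

569 PB × 1,000,000,000,000,000 bytes/PB = 569,000,000,000,000,000 bytes
1 TB = 1,000,000,000,000 bytes
569,000,000,000,000,000 / 1,000,000,000,000 = 569,000 TB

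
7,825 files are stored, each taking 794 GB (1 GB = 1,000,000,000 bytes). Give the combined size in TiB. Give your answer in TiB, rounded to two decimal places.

5,650.74 TiB

Total = 7,825 × 794 GB = 6,213,050 GB
= 6,213,050 × 1,000,000,000 bytes = 6,213,050,000,000,000 bytes
1 TiB = 1,099,511,627,776 bytes
6,213,050,000,000,000 / 1,099,511,627,776 = 5,650.74 TiB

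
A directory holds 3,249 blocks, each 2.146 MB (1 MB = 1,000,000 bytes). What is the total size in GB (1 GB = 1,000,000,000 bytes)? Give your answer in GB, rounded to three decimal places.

Total = 3,249 × 2.146 MB = 6972.354 MB
= 6972.354 × 1,000,000 bytes = 6,972,354,000 bytes
1 GB = 1,000,000,000 bytes
6,972,354,000 / 1,000,000,000 = 6.972 GB

6.972 GB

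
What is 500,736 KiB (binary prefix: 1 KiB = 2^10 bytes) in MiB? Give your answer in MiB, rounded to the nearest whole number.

489 MiB

500,736 KiB = 500,736 × 2^10 bytes = 512,753,664 bytes
1 MiB = 1,048,576 bytes
512,753,664 / 1,048,576 = 489 MiB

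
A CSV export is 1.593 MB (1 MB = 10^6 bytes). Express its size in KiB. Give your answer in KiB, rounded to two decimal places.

1.593 MB × 1,000,000 bytes/MB = 1,593,000 bytes
1 KiB = 1,024 bytes
1,593,000 / 1,024 = 1,555.66 KiB

1,555.66 KiB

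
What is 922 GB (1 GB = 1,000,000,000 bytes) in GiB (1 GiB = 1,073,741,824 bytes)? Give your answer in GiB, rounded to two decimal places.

858.68 GiB

922 GB = 922 × 10^9 bytes = 922,000,000,000 bytes
1 GiB = 2^30 bytes = 1,073,741,824 bytes
922,000,000,000 / 1,073,741,824 = 858.68 GiB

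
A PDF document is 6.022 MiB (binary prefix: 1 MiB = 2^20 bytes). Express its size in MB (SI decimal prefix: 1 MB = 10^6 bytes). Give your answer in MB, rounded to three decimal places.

6.022 MiB × 1,048,576 bytes/MiB = 6,314,524.672 bytes
1 MB = 10^6 bytes = 1,000,000 bytes
6,314,524.672 / 1,000,000 = 6.315 MB

6.315 MB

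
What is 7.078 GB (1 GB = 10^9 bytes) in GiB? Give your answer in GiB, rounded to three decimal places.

7.078 GB = 7.078 × 10^9 bytes = 7,078,000,000 bytes
1 GiB = 1,073,741,824 bytes
7,078,000,000 / 1,073,741,824 = 6.592 GiB

6.592 GiB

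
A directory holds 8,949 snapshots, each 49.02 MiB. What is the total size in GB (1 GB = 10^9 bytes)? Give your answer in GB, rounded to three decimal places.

459.989 GB

Total = 8,949 × 49.02 MiB = 438679.98 MiB
= 438679.98 × 1,048,576 bytes = 459,989,298,708.48 bytes
1 GB = 1,000,000,000 bytes
459,989,298,708.48 / 1,000,000,000 = 459.989 GB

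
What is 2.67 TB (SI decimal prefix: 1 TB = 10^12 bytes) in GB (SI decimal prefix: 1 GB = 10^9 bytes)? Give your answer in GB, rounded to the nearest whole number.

2.67 TB × 1,000,000,000,000 bytes/TB = 2,670,000,000,000 bytes
1 GB = 1,000,000,000 bytes
2,670,000,000,000 / 1,000,000,000 = 2,670 GB

2,670 GB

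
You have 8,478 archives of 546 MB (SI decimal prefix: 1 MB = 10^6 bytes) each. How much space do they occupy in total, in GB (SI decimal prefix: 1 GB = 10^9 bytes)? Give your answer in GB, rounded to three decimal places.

4,628.988 GB

Total = 8,478 × 546 MB = 4,628,988 MB
= 4,628,988 × 1,000,000 bytes = 4,628,988,000,000 bytes
1 GB = 1,000,000,000 bytes
4,628,988,000,000 / 1,000,000,000 = 4,628.988 GB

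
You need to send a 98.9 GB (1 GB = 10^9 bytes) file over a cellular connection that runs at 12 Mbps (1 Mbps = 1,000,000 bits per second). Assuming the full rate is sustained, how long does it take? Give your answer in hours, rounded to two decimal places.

98.9 GB = 98,900,000,000 bytes = 791,200,000,000 bits
12 Mbps = 12,000,000 bits/s
time = 791,200,000,000 / 12,000,000 = 65,933.3333 s
65,933.3333 s / 3600 = 18.31 hours

18.31 hours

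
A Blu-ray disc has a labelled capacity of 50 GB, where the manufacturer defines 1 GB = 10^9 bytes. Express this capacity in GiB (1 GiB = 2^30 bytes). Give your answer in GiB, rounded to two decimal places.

46.57 GiB

50 GB = 50 × 10^9 bytes = 50,000,000,000 bytes
1 GiB = 1,073,741,824 bytes
50,000,000,000 / 1,073,741,824 = 46.57 GiB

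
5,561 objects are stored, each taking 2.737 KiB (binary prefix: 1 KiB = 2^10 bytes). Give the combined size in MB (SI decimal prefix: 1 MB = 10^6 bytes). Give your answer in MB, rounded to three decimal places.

15.586 MB

Total = 5,561 × 2.737 KiB = 15220.457 KiB
= 15220.457 × 1,024 bytes = 15,585,747.968 bytes
1 MB = 1,000,000 bytes
15,585,747.968 / 1,000,000 = 15.586 MB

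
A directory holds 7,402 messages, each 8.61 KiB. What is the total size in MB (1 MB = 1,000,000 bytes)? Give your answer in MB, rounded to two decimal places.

65.26 MB

Total = 7,402 × 8.61 KiB = 63731.22 KiB
= 63731.22 × 1,024 bytes = 65,260,769.28 bytes
1 MB = 1,000,000 bytes
65,260,769.28 / 1,000,000 = 65.26 MB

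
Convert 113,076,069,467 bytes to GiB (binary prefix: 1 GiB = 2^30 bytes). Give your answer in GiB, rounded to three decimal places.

113,076,069,467 bytes given.
1 GiB = 1,073,741,824 bytes
113,076,069,467 / 1,073,741,824 = 105.310 GiB

105.310 GiB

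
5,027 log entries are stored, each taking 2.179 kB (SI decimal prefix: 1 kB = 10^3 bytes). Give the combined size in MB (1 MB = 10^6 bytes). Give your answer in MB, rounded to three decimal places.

Total = 5,027 × 2.179 kB = 10953.833 kB
= 10953.833 × 1,000 bytes = 10,953,833 bytes
1 MB = 1,000,000 bytes
10,953,833 / 1,000,000 = 10.954 MB

10.954 MB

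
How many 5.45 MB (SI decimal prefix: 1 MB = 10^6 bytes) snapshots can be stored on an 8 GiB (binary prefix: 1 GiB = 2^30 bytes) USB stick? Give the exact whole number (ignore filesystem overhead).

1,576

Capacity: 8 GiB = 8,589,934,592 bytes
Per item: 5.45 MB = 5,450,000 bytes
⌊8,589,934,592 / 5,450,000⌋ = 1,576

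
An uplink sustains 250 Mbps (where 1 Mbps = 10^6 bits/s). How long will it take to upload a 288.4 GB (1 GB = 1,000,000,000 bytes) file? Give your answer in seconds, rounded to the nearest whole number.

288.4 GB = 288,400,000,000 bytes = 2,307,200,000,000 bits
250 Mbps = 250,000,000 bits/s
time = 2,307,200,000,000 / 250,000,000 = 9,229 s

9,229 seconds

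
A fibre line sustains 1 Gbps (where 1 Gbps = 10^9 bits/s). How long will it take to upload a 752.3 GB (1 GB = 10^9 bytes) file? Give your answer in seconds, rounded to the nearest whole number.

6,018 seconds

752.3 GB = 752,300,000,000 bytes = 6,018,400,000,000 bits
1 Gbps = 1,000,000,000 bits/s
time = 6,018,400,000,000 / 1,000,000,000 = 6,018 s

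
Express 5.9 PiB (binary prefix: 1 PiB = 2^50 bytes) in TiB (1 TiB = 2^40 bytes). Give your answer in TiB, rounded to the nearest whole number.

6,042 TiB

5.9 PiB = 5.9 × 2^50 bytes = 6,642,809,450,371,481.6 bytes
1 TiB = 2^40 bytes = 1,099,511,627,776 bytes
6,642,809,450,371,481.6 / 1,099,511,627,776 = 6,042 TiB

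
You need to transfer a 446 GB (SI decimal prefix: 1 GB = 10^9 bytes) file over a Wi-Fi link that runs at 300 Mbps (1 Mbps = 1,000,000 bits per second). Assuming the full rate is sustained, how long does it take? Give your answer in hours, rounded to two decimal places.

446 GB = 446,000,000,000 bytes = 3,568,000,000,000 bits
300 Mbps = 300,000,000 bits/s
time = 3,568,000,000,000 / 300,000,000 = 11,893.3333 s
11,893.3333 s / 3600 = 3.30 hours

3.30 hours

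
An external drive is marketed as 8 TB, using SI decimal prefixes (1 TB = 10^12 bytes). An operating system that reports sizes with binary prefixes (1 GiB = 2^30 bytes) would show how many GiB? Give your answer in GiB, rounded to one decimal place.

7,450.6 GiB

8 TB = 8 × 10^12 bytes = 8,000,000,000,000 bytes
1 GiB = 1,073,741,824 bytes
8,000,000,000,000 / 1,073,741,824 = 7,450.6 GiB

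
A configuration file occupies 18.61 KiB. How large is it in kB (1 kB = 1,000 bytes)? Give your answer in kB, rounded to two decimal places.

19.06 kB

18.61 KiB × 1,024 bytes/KiB = 19,056.64 bytes
1 kB = 1,000 bytes
19,056.64 / 1,000 = 19.06 kB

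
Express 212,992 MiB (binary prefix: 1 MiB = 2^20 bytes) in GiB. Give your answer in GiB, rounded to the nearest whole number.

212,992 MiB × 1,048,576 bytes/MiB = 223,338,299,392 bytes
1 GiB = 2^30 bytes = 1,073,741,824 bytes
223,338,299,392 / 1,073,741,824 = 208 GiB

208 GiB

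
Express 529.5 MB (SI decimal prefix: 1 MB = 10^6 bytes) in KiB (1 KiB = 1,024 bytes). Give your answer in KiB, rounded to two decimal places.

517,089.84 KiB

529.5 MB × 1,000,000 bytes/MB = 529,500,000 bytes
1 KiB = 1,024 bytes
529,500,000 / 1,024 = 517,089.84 KiB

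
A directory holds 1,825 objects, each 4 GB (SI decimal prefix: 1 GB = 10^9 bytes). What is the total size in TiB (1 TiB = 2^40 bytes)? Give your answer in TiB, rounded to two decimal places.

Total = 1,825 × 4 GB = 7300 GB
= 7300 × 1,000,000,000 bytes = 7,300,000,000,000 bytes
1 TiB = 1,099,511,627,776 bytes
7,300,000,000,000 / 1,099,511,627,776 = 6.64 TiB

6.64 TiB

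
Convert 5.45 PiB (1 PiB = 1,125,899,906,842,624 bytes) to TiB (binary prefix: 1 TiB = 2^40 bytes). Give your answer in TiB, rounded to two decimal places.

5.45 PiB × 1,125,899,906,842,624 bytes/PiB = 6,136,154,492,292,300.8 bytes
1 TiB = 2^40 bytes = 1,099,511,627,776 bytes
6,136,154,492,292,300.8 / 1,099,511,627,776 = 5,580.80 TiB

5,580.80 TiB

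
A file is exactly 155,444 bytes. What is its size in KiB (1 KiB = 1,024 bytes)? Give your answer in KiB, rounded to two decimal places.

155,444 bytes given.
1 KiB = 2^10 bytes = 1,024 bytes
155,444 / 1,024 = 151.80 KiB

151.80 KiB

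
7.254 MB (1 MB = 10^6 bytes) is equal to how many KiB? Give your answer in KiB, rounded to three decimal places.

7.254 MB × 1,000,000 bytes/MB = 7,254,000 bytes
1 KiB = 2^10 bytes = 1,024 bytes
7,254,000 / 1,024 = 7,083.984 KiB

7,083.984 KiB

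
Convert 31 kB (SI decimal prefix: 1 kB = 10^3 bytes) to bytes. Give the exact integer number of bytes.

31 × 1,000 = 31,000 bytes

31,000 bytes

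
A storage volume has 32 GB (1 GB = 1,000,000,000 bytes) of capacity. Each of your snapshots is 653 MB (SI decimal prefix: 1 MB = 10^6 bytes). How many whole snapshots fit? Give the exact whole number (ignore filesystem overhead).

Capacity: 32 GB = 32,000,000,000 bytes
Per item: 653 MB = 653,000,000 bytes
⌊32,000,000,000 / 653,000,000⌋ = 49

49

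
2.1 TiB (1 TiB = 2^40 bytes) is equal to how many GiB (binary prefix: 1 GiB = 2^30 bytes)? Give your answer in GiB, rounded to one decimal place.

2.1 TiB × 1,099,511,627,776 bytes/TiB = 2,308,974,418,329.6 bytes
1 GiB = 1,073,741,824 bytes
2,308,974,418,329.6 / 1,073,741,824 = 2,150.4 GiB

2,150.4 GiB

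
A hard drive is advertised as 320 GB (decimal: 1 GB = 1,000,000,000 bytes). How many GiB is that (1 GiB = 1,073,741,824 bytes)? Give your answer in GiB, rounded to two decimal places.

298.02 GiB

320 GB = 320 × 10^9 bytes = 320,000,000,000 bytes
1 GiB = 2^30 bytes = 1,073,741,824 bytes
320,000,000,000 / 1,073,741,824 = 298.02 GiB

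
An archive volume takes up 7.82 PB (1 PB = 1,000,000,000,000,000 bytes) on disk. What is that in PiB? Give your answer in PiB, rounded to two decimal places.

7.82 PB = 7.82 × 10^15 bytes = 7,820,000,000,000,000 bytes
1 PiB = 2^50 bytes = 1,125,899,906,842,624 bytes
7,820,000,000,000,000 / 1,125,899,906,842,624 = 6.95 PiB

6.95 PiB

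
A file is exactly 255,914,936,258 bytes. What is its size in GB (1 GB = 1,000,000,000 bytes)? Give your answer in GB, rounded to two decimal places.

255,914,936,258 bytes given.
1 GB = 10^9 bytes = 1,000,000,000 bytes
255,914,936,258 / 1,000,000,000 = 255.91 GB

255.91 GB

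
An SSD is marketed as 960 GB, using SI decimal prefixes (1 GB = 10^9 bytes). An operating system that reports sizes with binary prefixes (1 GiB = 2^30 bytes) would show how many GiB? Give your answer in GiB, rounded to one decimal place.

894.1 GiB

960 GB × 1,000,000,000 bytes/GB = 960,000,000,000 bytes
1 GiB = 1,073,741,824 bytes
960,000,000,000 / 1,073,741,824 = 894.1 GiB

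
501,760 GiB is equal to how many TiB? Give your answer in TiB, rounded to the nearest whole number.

501,760 GiB = 501,760 × 2^30 bytes = 538,760,697,610,240 bytes
1 TiB = 1,099,511,627,776 bytes
538,760,697,610,240 / 1,099,511,627,776 = 490 TiB

490 TiB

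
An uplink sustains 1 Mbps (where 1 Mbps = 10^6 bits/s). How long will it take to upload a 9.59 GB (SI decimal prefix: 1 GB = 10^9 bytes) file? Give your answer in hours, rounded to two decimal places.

9.59 GB = 9,590,000,000 bytes = 76,720,000,000 bits
1 Mbps = 1,000,000 bits/s
time = 76,720,000,000 / 1,000,000 = 76,720.0000 s
76,720.0000 s / 3600 = 21.31 hours

21.31 hours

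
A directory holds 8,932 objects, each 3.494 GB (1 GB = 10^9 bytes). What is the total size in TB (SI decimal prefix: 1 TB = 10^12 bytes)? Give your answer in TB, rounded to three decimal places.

Total = 8,932 × 3.494 GB = 31208.408 GB
= 31208.408 × 1,000,000,000 bytes = 31,208,408,000,000 bytes
1 TB = 1,000,000,000,000 bytes
31,208,408,000,000 / 1,000,000,000,000 = 31.208 TB

31.208 TB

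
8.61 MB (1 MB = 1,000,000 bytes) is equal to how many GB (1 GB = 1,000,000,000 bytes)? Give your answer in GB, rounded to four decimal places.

8.61 MB × 1,000,000 bytes/MB = 8,610,000 bytes
1 GB = 1,000,000,000 bytes
8,610,000 / 1,000,000,000 = 0.0086 GB

0.0086 GB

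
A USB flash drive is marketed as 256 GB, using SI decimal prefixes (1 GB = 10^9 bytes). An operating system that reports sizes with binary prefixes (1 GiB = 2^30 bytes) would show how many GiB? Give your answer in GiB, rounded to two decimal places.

238.42 GiB

256 GB = 256 × 10^9 bytes = 256,000,000,000 bytes
1 GiB = 2^30 bytes = 1,073,741,824 bytes
256,000,000,000 / 1,073,741,824 = 238.42 GiB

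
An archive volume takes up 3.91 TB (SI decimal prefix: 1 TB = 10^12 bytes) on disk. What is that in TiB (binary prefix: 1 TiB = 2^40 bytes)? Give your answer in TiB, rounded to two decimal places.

3.56 TiB

3.91 TB = 3.91 × 10^12 bytes = 3,910,000,000,000 bytes
1 TiB = 1,099,511,627,776 bytes
3,910,000,000,000 / 1,099,511,627,776 = 3.56 TiB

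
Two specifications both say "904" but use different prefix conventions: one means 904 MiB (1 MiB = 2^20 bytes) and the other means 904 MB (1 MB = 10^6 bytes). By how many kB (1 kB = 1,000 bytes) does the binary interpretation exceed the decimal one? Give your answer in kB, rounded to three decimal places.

904 MiB = 904 × 1,048,576 = 947,912,704 bytes
904 MB = 904 × 1,000,000 = 904,000,000 bytes
difference = 43,912,704 bytes
43,912,704 / 1,000 = 43,912.704 kB

43,912.704 kB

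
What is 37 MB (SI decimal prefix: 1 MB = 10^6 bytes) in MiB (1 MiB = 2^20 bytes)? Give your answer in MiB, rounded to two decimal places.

37 MB × 1,000,000 bytes/MB = 37,000,000 bytes
1 MiB = 2^20 bytes = 1,048,576 bytes
37,000,000 / 1,048,576 = 35.29 MiB

35.29 MiB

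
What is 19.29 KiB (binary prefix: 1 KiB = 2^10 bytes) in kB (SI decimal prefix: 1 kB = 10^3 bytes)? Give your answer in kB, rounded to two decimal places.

19.75 kB

19.29 KiB = 19.29 × 2^10 bytes = 19,752.96 bytes
1 kB = 1,000 bytes
19,752.96 / 1,000 = 19.75 kB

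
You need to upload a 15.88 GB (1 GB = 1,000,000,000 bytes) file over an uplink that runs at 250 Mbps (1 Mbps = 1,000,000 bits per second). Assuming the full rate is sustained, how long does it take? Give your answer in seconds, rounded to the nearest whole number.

508 seconds

15.88 GB = 15,880,000,000 bytes = 127,040,000,000 bits
250 Mbps = 250,000,000 bits/s
time = 127,040,000,000 / 250,000,000 = 508 s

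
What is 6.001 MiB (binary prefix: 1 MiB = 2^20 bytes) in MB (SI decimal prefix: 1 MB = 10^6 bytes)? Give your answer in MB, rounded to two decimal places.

6.29 MB

6.001 MiB = 6.001 × 2^20 bytes = 6,292,504.576 bytes
1 MB = 10^6 bytes = 1,000,000 bytes
6,292,504.576 / 1,000,000 = 6.29 MB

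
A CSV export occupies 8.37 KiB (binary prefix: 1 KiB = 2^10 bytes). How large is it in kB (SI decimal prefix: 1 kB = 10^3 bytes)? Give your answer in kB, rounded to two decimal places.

8.37 KiB × 1,024 bytes/KiB = 8,570.88 bytes
1 kB = 1,000 bytes
8,570.88 / 1,000 = 8.57 kB

8.57 kB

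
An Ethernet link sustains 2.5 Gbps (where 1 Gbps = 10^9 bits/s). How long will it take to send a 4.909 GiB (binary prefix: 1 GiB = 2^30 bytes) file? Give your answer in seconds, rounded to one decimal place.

4.909 GiB = 5,270,998,614.016 bytes = 42,167,988,912.128 bits
2.5 Gbps = 2,500,000,000 bits/s
time = 42,167,988,912.128 / 2,500,000,000 = 16.9 s

16.9 seconds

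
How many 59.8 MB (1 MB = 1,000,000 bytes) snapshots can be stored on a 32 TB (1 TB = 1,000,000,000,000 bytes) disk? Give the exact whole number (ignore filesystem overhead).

535,117

Capacity: 32 TB = 32,000,000,000,000 bytes
Per item: 59.8 MB = 59,800,000 bytes
⌊32,000,000,000,000 / 59,800,000⌋ = 535,117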